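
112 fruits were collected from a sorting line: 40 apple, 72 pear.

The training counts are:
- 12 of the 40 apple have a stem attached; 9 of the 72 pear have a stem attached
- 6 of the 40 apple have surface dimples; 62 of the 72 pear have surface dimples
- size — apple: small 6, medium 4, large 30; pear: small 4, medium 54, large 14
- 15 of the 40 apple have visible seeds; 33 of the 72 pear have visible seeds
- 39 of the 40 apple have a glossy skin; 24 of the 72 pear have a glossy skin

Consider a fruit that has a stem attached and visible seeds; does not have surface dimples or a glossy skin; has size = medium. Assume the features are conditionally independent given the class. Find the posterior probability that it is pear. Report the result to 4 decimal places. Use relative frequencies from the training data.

0.9677

apple: (40/112) × (12/40) × (34/40) × (4/40) × (15/40) × (1/40) ≈ 0.0000853795
pear: (72/112) × (9/72) × (10/72) × (54/72) × (33/72) × (48/72) ≈ 0.00255766
P(pear | x) = 0.00255766 / 0.0026430395 ≈ 0.9677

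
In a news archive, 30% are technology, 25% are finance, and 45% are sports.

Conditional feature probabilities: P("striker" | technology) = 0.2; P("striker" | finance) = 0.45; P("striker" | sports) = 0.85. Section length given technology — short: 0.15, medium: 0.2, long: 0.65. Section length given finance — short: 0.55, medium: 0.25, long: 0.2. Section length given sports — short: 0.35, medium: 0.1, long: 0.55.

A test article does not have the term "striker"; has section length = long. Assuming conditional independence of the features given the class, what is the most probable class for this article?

technology: 0.3 × (1−0.2) × 0.65 = 0.156
finance: 0.25 × (1−0.45) × 0.2 = 0.0275
sports: 0.45 × (1−0.85) × 0.55 = 0.037125
Highest score → technology.

technology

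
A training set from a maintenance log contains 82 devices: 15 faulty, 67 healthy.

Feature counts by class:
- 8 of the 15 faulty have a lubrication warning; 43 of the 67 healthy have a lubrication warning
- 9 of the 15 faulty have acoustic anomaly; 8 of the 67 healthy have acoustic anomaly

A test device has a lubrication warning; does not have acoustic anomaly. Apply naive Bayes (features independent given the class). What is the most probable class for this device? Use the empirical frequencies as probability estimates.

healthy

faulty: (15/82) × (8/15) × (6/15) ≈ 0.0390244
healthy: (67/82) × (43/67) × (59/67) ≈ 0.461776
Highest score → healthy.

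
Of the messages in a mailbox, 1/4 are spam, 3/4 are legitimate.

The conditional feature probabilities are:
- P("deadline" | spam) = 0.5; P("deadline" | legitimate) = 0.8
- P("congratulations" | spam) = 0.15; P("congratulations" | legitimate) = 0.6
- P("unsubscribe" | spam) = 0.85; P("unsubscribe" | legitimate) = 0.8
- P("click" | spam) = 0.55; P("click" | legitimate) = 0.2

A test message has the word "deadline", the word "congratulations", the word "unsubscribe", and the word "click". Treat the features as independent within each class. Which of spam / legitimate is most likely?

legitimate

spam: 0.25 × 0.5 × 0.15 × 0.85 × 0.55 = 0.008765625
legitimate: 0.75 × 0.8 × 0.6 × 0.8 × 0.2 = 0.0576
Highest score → legitimate.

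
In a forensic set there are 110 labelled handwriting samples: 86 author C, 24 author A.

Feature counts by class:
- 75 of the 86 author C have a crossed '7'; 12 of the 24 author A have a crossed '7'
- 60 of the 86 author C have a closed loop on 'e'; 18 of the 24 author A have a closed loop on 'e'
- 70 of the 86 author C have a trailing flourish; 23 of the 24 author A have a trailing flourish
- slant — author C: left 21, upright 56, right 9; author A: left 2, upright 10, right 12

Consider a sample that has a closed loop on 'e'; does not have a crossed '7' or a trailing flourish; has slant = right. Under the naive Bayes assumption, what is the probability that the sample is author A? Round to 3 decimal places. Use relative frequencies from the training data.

0.557

author C: (86/110) × (11/86) × (60/86) × (16/86) × (9/86) ≈ 0.00135837
author A: (24/110) × (12/24) × (18/24) × (1/24) × (12/24) ≈ 0.00170455
P(author A | x) = 0.00170455 / 0.00306292 ≈ 0.557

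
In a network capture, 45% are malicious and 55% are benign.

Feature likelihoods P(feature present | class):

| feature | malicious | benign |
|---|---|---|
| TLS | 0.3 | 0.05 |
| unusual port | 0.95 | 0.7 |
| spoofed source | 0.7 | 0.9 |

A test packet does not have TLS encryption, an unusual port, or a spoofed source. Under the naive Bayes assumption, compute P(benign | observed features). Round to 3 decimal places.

malicious: 0.45 × (1−0.3) × (1−0.95) × (1−0.7) = 0.004725
benign: 0.55 × (1−0.05) × (1−0.7) × (1−0.9) = 0.015675
P(benign | x) = 0.015675 / 0.0204 ≈ 0.768

0.768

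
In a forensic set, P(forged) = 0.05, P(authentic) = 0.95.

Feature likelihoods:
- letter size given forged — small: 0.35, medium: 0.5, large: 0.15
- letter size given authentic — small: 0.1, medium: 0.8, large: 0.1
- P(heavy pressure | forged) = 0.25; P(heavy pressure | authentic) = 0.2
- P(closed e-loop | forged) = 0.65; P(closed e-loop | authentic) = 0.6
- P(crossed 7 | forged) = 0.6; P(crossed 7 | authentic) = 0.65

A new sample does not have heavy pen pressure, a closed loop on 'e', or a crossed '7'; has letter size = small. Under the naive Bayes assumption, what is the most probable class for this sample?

forged: 0.05 × 0.35 × (1−0.25) × (1−0.65) × (1−0.6) = 0.0018375
authentic: 0.95 × 0.1 × (1−0.2) × (1−0.6) × (1−0.65) = 0.01064
Highest score → authentic.

authentic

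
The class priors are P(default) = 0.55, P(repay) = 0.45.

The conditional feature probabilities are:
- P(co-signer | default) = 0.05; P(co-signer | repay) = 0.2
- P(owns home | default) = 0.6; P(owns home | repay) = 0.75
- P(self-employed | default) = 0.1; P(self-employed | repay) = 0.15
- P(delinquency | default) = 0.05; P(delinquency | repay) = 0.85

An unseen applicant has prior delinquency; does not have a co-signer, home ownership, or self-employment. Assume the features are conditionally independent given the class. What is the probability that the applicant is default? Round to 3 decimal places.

default: 0.55 × (1−0.05) × (1−0.6) × (1−0.1) × 0.05 = 0.009405
repay: 0.45 × (1−0.2) × (1−0.75) × (1−0.15) × 0.85 = 0.065025
P(default | x) = 0.009405 / 0.07443 ≈ 0.126

0.126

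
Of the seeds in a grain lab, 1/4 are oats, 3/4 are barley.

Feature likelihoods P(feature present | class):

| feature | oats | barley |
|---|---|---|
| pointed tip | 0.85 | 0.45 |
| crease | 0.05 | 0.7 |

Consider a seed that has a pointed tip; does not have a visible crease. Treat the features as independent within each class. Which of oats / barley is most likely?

oats: 0.25 × 0.85 × (1−0.05) = 0.201875
barley: 0.75 × 0.45 × (1−0.7) = 0.10125
Highest score → oats.

oats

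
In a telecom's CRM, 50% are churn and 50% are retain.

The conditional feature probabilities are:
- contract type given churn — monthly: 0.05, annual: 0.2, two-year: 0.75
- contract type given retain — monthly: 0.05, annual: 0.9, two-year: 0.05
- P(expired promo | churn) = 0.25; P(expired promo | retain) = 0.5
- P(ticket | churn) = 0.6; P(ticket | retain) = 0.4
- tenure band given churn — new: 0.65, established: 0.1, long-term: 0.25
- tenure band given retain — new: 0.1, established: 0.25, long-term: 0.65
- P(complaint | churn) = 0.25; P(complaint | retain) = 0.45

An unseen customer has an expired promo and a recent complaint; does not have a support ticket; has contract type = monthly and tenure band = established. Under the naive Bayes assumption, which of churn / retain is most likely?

retain

churn: 0.5 × 0.05 × 0.25 × (1−0.6) × 0.1 × 0.25 = 0.0000625
retain: 0.5 × 0.05 × 0.5 × (1−0.4) × 0.25 × 0.45 = 0.00084375
Highest score → retain.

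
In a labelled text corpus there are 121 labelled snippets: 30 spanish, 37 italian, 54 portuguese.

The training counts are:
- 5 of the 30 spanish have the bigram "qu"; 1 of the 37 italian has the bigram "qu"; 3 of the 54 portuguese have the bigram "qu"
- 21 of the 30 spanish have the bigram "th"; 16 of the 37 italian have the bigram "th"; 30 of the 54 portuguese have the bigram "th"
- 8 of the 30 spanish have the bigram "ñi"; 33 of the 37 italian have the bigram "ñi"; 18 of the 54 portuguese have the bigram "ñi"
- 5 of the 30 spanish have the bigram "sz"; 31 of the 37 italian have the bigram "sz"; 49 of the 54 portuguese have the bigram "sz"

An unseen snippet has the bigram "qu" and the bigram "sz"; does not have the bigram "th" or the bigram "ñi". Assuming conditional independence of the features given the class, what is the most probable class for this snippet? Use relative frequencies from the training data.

spanish: (30/121) × (5/30) × (9/30) × (22/30) × (5/30) ≈ 0.00151515
italian: (37/121) × (1/37) × (21/37) × (4/37) × (31/37) ≈ 0.000424864
portuguese: (54/121) × (3/54) × (24/54) × (36/54) × (49/54) ≈ 0.00666599
Highest score → portuguese.

portuguese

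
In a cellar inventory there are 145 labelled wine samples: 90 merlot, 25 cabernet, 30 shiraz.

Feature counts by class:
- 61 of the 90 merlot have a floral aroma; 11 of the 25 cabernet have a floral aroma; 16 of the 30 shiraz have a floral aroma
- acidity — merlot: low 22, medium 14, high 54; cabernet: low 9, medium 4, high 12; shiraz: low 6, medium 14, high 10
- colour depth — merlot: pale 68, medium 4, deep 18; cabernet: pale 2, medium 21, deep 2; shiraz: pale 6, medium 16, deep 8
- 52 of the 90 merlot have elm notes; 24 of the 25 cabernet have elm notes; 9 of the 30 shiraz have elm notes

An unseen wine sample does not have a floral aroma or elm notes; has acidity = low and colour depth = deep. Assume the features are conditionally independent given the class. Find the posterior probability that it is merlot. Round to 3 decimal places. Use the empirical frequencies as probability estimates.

merlot: (90/145) × (29/90) × (22/90) × (18/90) × (38/90) ≈ 0.0041284
cabernet: (25/145) × (14/25) × (9/25) × (2/25) × (1/25) ≈ 0.000111228
shiraz: (30/145) × (14/30) × (6/30) × (8/30) × (21/30) ≈ 0.0036046
P(merlot | x) = 0.0041284 / 0.007844228 ≈ 0.526

0.526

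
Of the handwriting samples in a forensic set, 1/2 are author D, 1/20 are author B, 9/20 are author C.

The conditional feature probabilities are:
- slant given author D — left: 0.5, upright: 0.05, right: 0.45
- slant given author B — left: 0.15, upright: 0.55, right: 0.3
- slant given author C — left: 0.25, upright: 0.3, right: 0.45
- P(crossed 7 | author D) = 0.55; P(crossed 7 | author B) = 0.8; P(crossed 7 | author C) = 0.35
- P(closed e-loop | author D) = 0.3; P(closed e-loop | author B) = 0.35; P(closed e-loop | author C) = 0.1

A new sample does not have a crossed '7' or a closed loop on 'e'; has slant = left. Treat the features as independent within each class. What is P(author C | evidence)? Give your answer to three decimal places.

0.452

author D: 0.5 × 0.5 × (1−0.55) × (1−0.3) = 0.07875
author B: 0.05 × 0.15 × (1−0.8) × (1−0.35) = 0.000975
author C: 0.45 × 0.25 × (1−0.35) × (1−0.1) = 0.0658125
P(author C | x) = 0.0658125 / 0.1455375 ≈ 0.452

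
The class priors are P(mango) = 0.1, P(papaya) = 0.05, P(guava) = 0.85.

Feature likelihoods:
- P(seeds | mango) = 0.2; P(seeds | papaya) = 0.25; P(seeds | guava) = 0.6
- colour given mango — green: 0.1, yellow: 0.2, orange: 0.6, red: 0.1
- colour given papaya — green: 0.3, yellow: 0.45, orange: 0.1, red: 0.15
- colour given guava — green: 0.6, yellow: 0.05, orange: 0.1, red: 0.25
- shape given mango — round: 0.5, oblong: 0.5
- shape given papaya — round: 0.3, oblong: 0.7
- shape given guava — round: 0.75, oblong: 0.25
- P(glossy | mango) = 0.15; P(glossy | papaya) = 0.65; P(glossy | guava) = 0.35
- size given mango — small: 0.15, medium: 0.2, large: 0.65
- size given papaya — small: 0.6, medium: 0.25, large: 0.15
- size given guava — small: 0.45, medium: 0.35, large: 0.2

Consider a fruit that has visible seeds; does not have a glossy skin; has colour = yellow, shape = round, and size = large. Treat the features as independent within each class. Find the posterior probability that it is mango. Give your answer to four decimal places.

0.3003

mango: 0.1 × 0.2 × 0.2 × 0.5 × (1−0.15) × 0.65 = 0.001105
papaya: 0.05 × 0.25 × 0.45 × 0.3 × (1−0.65) × 0.15 = 0.00008859375
guava: 0.85 × 0.6 × 0.05 × 0.75 × (1−0.35) × 0.2 = 0.00248625
P(mango | x) = 0.001105 / 0.00367984375 ≈ 0.3003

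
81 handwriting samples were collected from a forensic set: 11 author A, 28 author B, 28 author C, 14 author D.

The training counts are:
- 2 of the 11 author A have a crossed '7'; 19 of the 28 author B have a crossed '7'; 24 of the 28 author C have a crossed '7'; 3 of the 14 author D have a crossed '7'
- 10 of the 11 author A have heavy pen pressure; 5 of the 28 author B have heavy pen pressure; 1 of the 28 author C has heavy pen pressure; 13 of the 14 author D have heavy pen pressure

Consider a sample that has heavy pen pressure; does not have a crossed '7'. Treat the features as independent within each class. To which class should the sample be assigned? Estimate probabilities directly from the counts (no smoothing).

author A: (11/81) × (9/11) × (10/11) ≈ 0.10101
author B: (28/81) × (9/28) × (5/28) ≈ 0.0198413
author C: (28/81) × (4/28) × (1/28) ≈ 0.00176367
author D: (14/81) × (11/14) × (13/14) ≈ 0.126102
Highest score → author D.

author D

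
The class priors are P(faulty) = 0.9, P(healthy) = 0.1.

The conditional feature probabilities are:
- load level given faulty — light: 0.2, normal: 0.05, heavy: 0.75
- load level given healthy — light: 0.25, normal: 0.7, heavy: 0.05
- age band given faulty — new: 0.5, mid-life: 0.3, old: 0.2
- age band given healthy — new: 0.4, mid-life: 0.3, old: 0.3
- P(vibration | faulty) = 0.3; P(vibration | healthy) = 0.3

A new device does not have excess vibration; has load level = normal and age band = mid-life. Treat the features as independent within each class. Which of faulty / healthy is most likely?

faulty: 0.9 × 0.05 × 0.3 × (1−0.3) = 0.00945
healthy: 0.1 × 0.7 × 0.3 × (1−0.3) = 0.0147
Highest score → healthy.

healthy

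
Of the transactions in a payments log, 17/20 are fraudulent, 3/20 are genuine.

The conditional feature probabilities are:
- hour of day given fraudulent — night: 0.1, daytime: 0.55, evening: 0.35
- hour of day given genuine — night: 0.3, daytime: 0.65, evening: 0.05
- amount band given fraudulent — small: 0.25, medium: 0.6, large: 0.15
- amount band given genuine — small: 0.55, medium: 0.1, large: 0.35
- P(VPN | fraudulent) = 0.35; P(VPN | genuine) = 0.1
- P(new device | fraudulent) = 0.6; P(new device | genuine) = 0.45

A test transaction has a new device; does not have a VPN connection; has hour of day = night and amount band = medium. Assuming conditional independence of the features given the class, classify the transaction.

fraudulent

fraudulent: 0.85 × 0.1 × 0.6 × (1−0.35) × 0.6 = 0.01989
genuine: 0.15 × 0.3 × 0.1 × (1−0.1) × 0.45 = 0.0018225
Highest score → fraudulent.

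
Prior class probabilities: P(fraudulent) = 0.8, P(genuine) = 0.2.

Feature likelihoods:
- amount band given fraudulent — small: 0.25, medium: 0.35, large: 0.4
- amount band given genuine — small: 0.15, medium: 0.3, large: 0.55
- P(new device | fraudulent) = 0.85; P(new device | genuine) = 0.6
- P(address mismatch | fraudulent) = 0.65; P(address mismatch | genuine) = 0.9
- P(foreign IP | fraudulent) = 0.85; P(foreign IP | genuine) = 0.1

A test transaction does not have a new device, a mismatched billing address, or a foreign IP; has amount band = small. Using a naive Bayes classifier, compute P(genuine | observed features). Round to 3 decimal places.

0.407

fraudulent: 0.8 × 0.25 × (1−0.85) × (1−0.65) × (1−0.85) = 0.001575
genuine: 0.2 × 0.15 × (1−0.6) × (1−0.9) × (1−0.1) = 0.00108
P(genuine | x) = 0.00108 / 0.002655 ≈ 0.407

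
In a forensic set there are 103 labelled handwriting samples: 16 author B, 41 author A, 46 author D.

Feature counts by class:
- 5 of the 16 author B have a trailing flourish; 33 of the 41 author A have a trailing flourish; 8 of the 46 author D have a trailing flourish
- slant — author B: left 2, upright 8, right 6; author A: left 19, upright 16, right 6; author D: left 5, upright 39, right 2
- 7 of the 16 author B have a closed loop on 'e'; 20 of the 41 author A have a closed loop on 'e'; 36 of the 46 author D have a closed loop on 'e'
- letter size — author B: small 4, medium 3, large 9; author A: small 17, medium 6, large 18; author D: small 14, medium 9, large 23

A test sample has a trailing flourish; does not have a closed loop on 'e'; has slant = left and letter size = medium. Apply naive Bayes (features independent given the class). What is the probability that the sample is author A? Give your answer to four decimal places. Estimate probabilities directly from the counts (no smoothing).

0.9176

author B: (16/103) × (5/16) × (2/16) × (9/16) × (3/16) ≈ 0.00063998
author A: (41/103) × (33/41) × (19/41) × (21/41) × (6/41) ≈ 0.0111288
author D: (46/103) × (8/46) × (5/46) × (10/46) × (9/46) ≈ 0.00035908
P(author A | x) = 0.0111288 / 0.01212786 ≈ 0.9176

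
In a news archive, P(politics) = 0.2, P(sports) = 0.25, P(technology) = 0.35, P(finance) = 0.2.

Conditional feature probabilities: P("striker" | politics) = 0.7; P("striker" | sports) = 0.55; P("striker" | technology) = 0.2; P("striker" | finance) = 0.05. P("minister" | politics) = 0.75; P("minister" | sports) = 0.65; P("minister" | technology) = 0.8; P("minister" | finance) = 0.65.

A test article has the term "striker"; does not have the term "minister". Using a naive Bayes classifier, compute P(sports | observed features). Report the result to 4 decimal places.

politics: 0.2 × 0.7 × (1−0.75) = 0.035
sports: 0.25 × 0.55 × (1−0.65) = 0.048125
technology: 0.35 × 0.2 × (1−0.8) = 0.014
finance: 0.2 × 0.05 × (1−0.65) = 0.0035
P(sports | x) = 0.048125 / 0.100625 ≈ 0.4783

0.4783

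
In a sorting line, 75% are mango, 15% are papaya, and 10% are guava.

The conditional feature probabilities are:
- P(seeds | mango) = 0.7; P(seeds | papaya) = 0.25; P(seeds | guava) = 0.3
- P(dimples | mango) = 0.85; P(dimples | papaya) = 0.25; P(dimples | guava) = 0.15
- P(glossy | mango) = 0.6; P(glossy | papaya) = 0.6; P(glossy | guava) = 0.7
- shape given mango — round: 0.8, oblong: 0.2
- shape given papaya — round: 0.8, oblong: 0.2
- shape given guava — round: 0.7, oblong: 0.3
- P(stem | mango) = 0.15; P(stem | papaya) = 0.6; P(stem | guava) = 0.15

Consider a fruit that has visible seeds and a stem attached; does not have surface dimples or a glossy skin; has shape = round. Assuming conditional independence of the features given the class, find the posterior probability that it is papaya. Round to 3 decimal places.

0.541

mango: 0.75 × 0.7 × (1−0.85) × (1−0.6) × 0.8 × 0.15 = 0.00378
papaya: 0.15 × 0.25 × (1−0.25) × (1−0.6) × 0.8 × 0.6 = 0.0054
guava: 0.1 × 0.3 × (1−0.15) × (1−0.7) × 0.7 × 0.15 = 0.00080325
P(papaya | x) = 0.0054 / 0.00998325 ≈ 0.541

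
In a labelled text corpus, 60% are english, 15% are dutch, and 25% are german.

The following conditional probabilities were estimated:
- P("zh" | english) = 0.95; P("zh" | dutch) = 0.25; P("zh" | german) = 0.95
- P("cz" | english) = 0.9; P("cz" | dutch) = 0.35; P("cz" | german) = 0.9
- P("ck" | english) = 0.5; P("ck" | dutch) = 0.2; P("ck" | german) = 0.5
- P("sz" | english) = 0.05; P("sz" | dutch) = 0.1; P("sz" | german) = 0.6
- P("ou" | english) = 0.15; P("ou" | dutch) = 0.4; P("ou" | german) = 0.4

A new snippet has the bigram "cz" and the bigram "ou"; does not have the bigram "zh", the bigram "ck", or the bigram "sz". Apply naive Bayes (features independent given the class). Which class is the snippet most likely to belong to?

english: 0.6 × (1−0.95) × 0.9 × (1−0.5) × (1−0.05) × 0.15 = 0.00192375
dutch: 0.15 × (1−0.25) × 0.35 × (1−0.2) × (1−0.1) × 0.4 = 0.01134
german: 0.25 × (1−0.95) × 0.9 × (1−0.5) × (1−0.6) × 0.4 = 0.0009
Highest score → dutch.

dutch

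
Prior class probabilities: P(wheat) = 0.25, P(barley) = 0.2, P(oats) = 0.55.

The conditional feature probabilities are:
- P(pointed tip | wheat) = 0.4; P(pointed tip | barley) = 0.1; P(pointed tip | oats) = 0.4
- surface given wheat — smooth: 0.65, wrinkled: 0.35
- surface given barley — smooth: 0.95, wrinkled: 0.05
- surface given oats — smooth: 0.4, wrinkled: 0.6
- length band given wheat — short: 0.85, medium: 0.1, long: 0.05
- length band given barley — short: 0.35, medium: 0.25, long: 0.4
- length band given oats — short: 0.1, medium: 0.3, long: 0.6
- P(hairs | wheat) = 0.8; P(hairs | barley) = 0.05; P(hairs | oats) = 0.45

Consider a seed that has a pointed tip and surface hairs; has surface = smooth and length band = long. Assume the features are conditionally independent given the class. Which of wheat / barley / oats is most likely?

oats

wheat: 0.25 × 0.4 × 0.65 × 0.05 × 0.8 = 0.0026
barley: 0.2 × 0.1 × 0.95 × 0.4 × 0.05 = 0.00038
oats: 0.55 × 0.4 × 0.4 × 0.6 × 0.45 = 0.02376
Highest score → oats.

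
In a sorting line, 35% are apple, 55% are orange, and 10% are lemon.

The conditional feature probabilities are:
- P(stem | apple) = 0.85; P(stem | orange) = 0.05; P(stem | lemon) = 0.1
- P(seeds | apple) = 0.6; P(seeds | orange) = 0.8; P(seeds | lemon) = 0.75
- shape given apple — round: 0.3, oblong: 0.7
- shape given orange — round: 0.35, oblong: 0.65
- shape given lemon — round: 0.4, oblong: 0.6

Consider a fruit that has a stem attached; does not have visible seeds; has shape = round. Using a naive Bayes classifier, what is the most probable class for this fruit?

apple: 0.35 × 0.85 × (1−0.6) × 0.3 = 0.0357
orange: 0.55 × 0.05 × (1−0.8) × 0.35 = 0.001925
lemon: 0.1 × 0.1 × (1−0.75) × 0.4 = 0.001
Highest score → apple.

apple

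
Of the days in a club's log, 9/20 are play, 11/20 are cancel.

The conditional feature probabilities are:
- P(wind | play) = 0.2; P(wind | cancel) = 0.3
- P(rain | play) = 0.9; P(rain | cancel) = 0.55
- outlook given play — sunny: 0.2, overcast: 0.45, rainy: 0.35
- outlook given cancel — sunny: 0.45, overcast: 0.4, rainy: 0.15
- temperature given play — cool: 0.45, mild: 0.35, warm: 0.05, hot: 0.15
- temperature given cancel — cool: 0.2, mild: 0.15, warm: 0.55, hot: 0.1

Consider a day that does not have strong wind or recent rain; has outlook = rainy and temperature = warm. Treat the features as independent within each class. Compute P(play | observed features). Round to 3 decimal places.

0.042

play: 0.45 × (1−0.2) × (1−0.9) × 0.35 × 0.05 = 0.00063
cancel: 0.55 × (1−0.3) × (1−0.55) × 0.15 × 0.55 = 0.014293125
P(play | x) = 0.00063 / 0.014923125 ≈ 0.042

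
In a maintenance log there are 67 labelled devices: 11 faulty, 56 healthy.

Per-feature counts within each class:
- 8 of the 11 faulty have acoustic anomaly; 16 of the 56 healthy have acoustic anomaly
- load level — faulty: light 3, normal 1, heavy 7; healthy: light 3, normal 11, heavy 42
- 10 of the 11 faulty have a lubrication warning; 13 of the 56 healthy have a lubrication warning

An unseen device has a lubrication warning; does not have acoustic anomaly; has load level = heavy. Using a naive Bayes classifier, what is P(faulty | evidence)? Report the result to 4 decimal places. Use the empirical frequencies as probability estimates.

faulty: (11/67) × (3/11) × (7/11) × (10/11) ≈ 0.0259035
healthy: (56/67) × (40/56) × (42/56) × (13/56) ≈ 0.103945
P(faulty | x) = 0.0259035 / 0.1298485 ≈ 0.1995

0.1995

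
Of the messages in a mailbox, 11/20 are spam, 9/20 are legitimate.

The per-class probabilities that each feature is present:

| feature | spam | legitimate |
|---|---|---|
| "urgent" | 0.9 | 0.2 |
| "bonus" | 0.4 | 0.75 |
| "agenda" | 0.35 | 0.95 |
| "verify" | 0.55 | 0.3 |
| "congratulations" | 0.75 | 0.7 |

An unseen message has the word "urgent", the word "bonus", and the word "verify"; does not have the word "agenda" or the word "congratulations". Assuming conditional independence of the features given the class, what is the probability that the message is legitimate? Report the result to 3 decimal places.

0.017

spam: 0.55 × 0.9 × 0.4 × (1−0.35) × 0.55 × (1−0.75) = 0.01769625
legitimate: 0.45 × 0.2 × 0.75 × (1−0.95) × 0.3 × (1−0.7) = 0.00030375
P(legitimate | x) = 0.00030375 / 0.018 ≈ 0.017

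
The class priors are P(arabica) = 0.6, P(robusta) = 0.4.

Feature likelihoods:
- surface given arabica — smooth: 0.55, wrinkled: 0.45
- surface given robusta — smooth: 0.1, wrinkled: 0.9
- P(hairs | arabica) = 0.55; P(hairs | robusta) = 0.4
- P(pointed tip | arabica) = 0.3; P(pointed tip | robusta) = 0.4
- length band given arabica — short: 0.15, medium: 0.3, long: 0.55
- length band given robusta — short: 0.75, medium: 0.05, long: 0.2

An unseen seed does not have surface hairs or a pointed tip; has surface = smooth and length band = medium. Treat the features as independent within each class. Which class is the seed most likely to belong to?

arabica: 0.6 × 0.55 × (1−0.55) × (1−0.3) × 0.3 = 0.031185
robusta: 0.4 × 0.1 × (1−0.4) × (1−0.4) × 0.05 = 0.00072
Highest score → arabica.

arabica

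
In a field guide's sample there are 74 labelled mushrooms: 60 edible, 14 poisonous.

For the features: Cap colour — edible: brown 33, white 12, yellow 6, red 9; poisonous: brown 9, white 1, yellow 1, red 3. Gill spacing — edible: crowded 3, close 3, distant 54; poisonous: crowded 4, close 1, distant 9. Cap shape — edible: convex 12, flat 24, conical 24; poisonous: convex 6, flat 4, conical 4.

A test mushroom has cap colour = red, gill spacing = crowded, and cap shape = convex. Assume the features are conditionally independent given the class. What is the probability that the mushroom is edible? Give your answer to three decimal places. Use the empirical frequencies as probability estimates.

edible: (60/74) × (9/60) × (3/60) × (12/60) ≈ 0.00121622
poisonous: (14/74) × (3/14) × (4/14) × (6/14) ≈ 0.00496415
P(edible | x) = 0.00121622 / 0.00618037 ≈ 0.197

0.197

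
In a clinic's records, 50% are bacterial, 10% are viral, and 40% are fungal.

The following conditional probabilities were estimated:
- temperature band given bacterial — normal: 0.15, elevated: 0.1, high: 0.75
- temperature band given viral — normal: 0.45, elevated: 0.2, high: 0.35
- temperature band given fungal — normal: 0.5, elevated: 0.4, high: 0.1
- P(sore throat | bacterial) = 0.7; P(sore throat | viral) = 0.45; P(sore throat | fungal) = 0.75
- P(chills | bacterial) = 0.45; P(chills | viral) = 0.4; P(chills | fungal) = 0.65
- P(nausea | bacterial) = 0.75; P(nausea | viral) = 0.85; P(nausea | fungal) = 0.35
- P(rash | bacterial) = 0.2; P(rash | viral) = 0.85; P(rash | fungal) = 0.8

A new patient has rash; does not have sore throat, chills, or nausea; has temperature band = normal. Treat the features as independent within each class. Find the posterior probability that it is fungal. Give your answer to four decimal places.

0.7837

bacterial: 0.5 × 0.15 × (1−0.7) × (1−0.45) × (1−0.75) × 0.2 = 0.00061875
viral: 0.1 × 0.45 × (1−0.45) × (1−0.4) × (1−0.85) × 0.85 = 0.001893375
fungal: 0.4 × 0.5 × (1−0.75) × (1−0.65) × (1−0.35) × 0.8 = 0.0091
P(fungal | x) = 0.0091 / 0.011612125 ≈ 0.7837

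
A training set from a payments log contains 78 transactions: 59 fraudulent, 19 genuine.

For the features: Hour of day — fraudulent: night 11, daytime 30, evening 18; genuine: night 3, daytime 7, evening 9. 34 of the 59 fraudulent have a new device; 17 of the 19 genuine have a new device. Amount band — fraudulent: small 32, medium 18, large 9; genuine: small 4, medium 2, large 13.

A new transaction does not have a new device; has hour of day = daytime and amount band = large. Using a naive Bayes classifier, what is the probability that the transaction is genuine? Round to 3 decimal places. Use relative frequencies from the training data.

0.206

fraudulent: (59/78) × (30/59) × (25/59) × (9/59) ≈ 0.0248602
genuine: (19/78) × (7/19) × (2/19) × (13/19) ≈ 0.00646353
P(genuine | x) = 0.00646353 / 0.03132373 ≈ 0.206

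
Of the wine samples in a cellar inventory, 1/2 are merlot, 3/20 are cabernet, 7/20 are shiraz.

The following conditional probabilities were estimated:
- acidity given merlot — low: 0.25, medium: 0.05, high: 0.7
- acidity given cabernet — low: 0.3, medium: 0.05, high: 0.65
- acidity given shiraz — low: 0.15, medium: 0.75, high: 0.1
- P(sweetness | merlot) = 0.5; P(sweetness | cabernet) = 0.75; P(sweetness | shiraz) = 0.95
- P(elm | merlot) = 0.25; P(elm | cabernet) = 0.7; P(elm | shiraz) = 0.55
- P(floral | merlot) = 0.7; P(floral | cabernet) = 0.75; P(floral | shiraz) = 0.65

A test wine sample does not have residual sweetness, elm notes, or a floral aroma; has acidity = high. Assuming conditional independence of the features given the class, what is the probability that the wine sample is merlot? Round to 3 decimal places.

0.949

merlot: 0.5 × 0.7 × (1−0.5) × (1−0.25) × (1−0.7) = 0.039375
cabernet: 0.15 × 0.65 × (1−0.75) × (1−0.7) × (1−0.75) = 0.001828125
shiraz: 0.35 × 0.1 × (1−0.95) × (1−0.55) × (1−0.65) = 0.000275625
P(merlot | x) = 0.039375 / 0.04147875 ≈ 0.949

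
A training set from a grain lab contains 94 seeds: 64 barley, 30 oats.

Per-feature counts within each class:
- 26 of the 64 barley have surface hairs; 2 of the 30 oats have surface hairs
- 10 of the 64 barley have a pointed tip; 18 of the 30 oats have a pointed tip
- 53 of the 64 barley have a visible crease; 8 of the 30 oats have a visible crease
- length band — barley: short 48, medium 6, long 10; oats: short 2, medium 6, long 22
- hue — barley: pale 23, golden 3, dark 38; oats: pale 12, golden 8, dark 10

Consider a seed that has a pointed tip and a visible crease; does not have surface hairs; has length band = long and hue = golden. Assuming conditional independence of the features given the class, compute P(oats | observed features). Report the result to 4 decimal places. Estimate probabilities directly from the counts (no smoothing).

barley: (64/94) × (38/64) × (10/64) × (53/64) × (10/64) × (3/64) ≈ 0.000383118
oats: (30/94) × (28/30) × (18/30) × (8/30) × (22/30) × (8/30) ≈ 0.00932009
P(oats | x) = 0.00932009 / 0.009703208 ≈ 0.9605

0.9605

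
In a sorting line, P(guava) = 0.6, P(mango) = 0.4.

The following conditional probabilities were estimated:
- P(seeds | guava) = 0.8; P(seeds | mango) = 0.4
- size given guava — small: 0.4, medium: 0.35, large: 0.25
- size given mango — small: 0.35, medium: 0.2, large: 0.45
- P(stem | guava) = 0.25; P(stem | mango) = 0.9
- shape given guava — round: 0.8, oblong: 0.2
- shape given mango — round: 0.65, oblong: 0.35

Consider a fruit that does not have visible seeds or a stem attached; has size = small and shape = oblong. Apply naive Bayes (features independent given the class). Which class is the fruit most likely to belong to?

guava

guava: 0.6 × (1−0.8) × 0.4 × (1−0.25) × 0.2 = 0.0072
mango: 0.4 × (1−0.4) × 0.35 × (1−0.9) × 0.35 = 0.00294
Highest score → guava.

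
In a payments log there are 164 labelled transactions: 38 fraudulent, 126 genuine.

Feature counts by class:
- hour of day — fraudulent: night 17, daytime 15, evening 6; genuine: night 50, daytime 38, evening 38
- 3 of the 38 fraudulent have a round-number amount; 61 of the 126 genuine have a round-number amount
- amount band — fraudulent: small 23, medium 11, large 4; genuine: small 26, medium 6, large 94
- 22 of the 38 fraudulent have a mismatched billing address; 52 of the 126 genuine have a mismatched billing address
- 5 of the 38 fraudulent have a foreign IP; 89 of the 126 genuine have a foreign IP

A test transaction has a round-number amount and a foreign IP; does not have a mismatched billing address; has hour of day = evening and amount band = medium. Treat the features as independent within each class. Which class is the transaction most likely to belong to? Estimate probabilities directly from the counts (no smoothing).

fraudulent: (38/164) × (6/38) × (3/38) × (11/38) × (16/38) × (5/38) ≈ 0.0000463209
genuine: (126/164) × (38/126) × (61/126) × (6/126) × (74/126) × (89/126) ≈ 0.00221595
Highest score → genuine.

genuine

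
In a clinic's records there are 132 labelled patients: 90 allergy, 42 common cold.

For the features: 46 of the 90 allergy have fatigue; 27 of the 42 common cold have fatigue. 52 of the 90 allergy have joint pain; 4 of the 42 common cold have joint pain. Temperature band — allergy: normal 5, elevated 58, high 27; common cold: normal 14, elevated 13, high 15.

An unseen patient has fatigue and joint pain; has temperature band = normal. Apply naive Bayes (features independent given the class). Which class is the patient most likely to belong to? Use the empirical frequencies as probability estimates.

allergy: (90/132) × (46/90) × (52/90) × (5/90) ≈ 0.0111859
common cold: (42/132) × (27/42) × (4/42) × (14/42) ≈ 0.00649351
Highest score → allergy.

allergy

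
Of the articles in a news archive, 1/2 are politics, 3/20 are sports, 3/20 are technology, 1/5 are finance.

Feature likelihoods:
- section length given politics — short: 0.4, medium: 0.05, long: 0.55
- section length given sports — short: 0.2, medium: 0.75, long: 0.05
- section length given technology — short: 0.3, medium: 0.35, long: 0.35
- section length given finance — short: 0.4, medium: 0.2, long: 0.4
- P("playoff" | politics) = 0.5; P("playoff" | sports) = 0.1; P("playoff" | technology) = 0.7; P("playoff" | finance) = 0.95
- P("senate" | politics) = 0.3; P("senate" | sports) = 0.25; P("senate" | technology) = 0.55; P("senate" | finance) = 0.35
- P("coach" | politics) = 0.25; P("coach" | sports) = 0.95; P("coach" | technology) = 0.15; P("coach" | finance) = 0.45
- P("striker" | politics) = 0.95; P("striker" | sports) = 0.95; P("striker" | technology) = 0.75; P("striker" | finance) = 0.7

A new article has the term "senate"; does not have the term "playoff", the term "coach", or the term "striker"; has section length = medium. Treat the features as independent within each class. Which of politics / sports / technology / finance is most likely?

politics: 0.5 × 0.05 × (1−0.5) × 0.3 × (1−0.25) × (1−0.95) = 0.000140625
sports: 0.15 × 0.75 × (1−0.1) × 0.25 × (1−0.95) × (1−0.95) = 0.00006328125
technology: 0.15 × 0.35 × (1−0.7) × 0.55 × (1−0.15) × (1−0.75) = 0.00184078125
finance: 0.2 × 0.2 × (1−0.95) × 0.35 × (1−0.45) × (1−0.7) = 0.0001155
Highest score → technology.

technology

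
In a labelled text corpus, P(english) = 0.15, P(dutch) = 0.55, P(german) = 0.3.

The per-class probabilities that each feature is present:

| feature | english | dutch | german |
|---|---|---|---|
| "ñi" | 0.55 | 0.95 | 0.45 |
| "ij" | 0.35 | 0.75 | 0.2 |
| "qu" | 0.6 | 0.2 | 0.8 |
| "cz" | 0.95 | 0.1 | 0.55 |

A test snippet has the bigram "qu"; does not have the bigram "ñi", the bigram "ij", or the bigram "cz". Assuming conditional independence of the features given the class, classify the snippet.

german

english: 0.15 × (1−0.55) × (1−0.35) × 0.6 × (1−0.95) = 0.00131625
dutch: 0.55 × (1−0.95) × (1−0.75) × 0.2 × (1−0.1) = 0.0012375
german: 0.3 × (1−0.45) × (1−0.2) × 0.8 × (1−0.55) = 0.04752
Highest score → german.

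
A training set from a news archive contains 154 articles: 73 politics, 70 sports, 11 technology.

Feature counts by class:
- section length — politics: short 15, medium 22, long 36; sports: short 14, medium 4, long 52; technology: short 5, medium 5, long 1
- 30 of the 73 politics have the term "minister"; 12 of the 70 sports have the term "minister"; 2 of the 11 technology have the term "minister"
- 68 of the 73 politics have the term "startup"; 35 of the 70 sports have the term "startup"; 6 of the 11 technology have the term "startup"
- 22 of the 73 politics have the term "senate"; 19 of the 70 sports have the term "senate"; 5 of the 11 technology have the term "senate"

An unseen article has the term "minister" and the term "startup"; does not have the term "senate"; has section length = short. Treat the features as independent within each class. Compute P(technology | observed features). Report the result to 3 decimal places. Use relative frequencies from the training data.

0.052

politics: (73/154) × (15/73) × (30/73) × (68/73) × (51/73) ≈ 0.0260497
sports: (70/154) × (14/70) × (12/70) × (35/70) × (51/70) ≈ 0.00567718
technology: (11/154) × (5/11) × (2/11) × (6/11) × (6/11) ≈ 0.00175632
P(technology | x) = 0.00175632 / 0.0334832 ≈ 0.052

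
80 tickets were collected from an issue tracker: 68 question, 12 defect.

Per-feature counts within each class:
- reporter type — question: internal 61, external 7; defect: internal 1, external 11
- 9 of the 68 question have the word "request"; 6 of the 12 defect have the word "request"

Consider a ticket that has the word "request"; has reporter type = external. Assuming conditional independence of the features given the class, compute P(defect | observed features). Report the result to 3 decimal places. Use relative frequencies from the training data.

question: (68/80) × (7/68) × (9/68) ≈ 0.0115809
defect: (12/80) × (11/12) × (6/12) = 0.06875
P(defect | x) = 0.06875 / 0.0803309 ≈ 0.856

0.856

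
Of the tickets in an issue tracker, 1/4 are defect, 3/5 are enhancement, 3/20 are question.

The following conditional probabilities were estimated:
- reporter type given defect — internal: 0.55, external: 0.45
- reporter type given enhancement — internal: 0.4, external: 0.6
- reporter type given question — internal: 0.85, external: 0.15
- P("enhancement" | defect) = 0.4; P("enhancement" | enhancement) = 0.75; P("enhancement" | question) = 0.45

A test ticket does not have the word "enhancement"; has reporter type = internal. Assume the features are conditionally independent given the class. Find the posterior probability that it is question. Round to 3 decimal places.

0.330

defect: 0.25 × 0.55 × (1−0.4) = 0.0825
enhancement: 0.6 × 0.4 × (1−0.75) = 0.06
question: 0.15 × 0.85 × (1−0.45) = 0.070125
P(question | x) = 0.070125 / 0.212625 ≈ 0.330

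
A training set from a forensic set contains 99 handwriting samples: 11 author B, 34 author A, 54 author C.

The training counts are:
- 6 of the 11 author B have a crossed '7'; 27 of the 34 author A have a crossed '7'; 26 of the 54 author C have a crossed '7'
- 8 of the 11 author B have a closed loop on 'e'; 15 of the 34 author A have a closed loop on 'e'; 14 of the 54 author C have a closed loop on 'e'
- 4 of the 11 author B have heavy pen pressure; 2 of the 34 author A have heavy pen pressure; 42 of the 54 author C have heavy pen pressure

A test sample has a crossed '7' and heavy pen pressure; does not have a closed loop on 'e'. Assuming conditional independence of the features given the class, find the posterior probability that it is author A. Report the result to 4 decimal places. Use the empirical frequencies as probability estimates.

author B: (11/99) × (6/11) × (3/11) × (4/11) ≈ 0.00601052
author A: (34/99) × (27/34) × (19/34) × (2/34) ≈ 0.00896508
author C: (54/99) × (26/54) × (40/54) × (42/54) ≈ 0.151307
P(author A | x) = 0.00896508 / 0.1662826 ≈ 0.0539

0.0539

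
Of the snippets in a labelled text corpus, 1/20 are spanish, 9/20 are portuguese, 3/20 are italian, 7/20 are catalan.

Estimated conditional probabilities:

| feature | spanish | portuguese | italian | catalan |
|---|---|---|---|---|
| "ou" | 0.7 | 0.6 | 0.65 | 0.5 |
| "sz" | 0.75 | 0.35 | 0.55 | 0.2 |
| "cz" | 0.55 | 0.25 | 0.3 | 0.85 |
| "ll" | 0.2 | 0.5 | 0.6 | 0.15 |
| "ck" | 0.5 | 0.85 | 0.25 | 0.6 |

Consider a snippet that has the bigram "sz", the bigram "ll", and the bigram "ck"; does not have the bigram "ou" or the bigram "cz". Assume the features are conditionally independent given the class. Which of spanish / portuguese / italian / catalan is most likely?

spanish: 0.05 × (1−0.7) × 0.75 × (1−0.55) × 0.2 × 0.5 = 0.00050625
portuguese: 0.45 × (1−0.6) × 0.35 × (1−0.25) × 0.5 × 0.85 = 0.02008125
italian: 0.15 × (1−0.65) × 0.55 × (1−0.3) × 0.6 × 0.25 = 0.003031875
catalan: 0.35 × (1−0.5) × 0.2 × (1−0.85) × 0.15 × 0.6 = 0.0004725
Highest score → portuguese.

portuguese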